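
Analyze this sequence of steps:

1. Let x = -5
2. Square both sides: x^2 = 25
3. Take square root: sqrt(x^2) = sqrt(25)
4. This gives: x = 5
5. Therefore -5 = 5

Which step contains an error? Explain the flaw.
Step 4: This gives: x = 5

Step 4 incorrectly states that sqrt(x^2) = x. The correct identity is sqrt(x^2) = |x|. Since x = -5 < 0, we have sqrt(x^2) = |-5| = 5, not x = -5.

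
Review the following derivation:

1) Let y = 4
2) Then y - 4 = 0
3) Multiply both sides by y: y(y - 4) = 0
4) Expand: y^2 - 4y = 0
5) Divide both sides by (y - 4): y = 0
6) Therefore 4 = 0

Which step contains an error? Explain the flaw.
Step 5: Divide both sides by (y - 4): y = 0

Step 5 divides both sides by (y - 4). However, since y = 4, we have (y - 4) = 0. Division by zero is undefined, making this step invalid.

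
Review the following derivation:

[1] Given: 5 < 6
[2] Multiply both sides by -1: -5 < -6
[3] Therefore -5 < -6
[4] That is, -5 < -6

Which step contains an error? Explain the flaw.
Step 2: Multiply both sides by -1: -5 < -6

Step 2 multiplies both sides by -1 but fails to reverse the inequality sign. When multiplying (or dividing) an inequality by a negative number, the direction must be reversed. Since 5 < 6, we should get -5 > -6, i.e., -5 > -6.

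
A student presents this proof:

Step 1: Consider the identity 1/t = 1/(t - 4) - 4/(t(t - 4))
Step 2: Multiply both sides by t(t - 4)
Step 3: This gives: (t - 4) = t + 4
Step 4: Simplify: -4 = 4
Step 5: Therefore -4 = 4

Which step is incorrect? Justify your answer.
Step 3: This gives: (t - 4) = t + 4

Step 3 makes a sign error when clearing denominators. Multiplying -4/(t(t - 4)) by t(t - 4) gives -4, not +4. The correct result is (t - 4) = t - 4, which is trivially true, not (t - 4) = t + 4. (Step 1 is a valid identity: 1/(t - 4) - 4/(t(t - 4)) = (t - 4)/(t(t - 4)) = 1/t.)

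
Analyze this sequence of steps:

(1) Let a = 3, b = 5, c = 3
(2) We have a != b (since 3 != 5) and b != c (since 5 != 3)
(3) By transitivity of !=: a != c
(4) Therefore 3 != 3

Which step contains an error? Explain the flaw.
Step 3: By transitivity of !=: a != c

Step 3 incorrectly applies transitivity to the '!=' relation. Transitivity states: if a R b and b R c, then a R c. However, '!=' is not transitive. Counterexample: 3 != 5 and 5 != 3, but 3 = 3 (both equal 3). Transitivity holds for relations like <, <=, =, but not for !=.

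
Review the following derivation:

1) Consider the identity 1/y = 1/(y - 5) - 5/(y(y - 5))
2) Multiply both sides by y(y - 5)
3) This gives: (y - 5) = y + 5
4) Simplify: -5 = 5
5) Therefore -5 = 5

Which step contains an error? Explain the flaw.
Step 3: This gives: (y - 5) = y + 5

Step 3 makes a sign error when clearing denominators. Multiplying -5/(y(y - 5)) by y(y - 5) gives -5, not +5. The correct result is (y - 5) = y - 5, which is trivially true, not (y - 5) = y + 5. (Step 1 is a valid identity: 1/(y - 5) - 5/(y(y - 5)) = (y - 5)/(y(y - 5)) = 1/y.)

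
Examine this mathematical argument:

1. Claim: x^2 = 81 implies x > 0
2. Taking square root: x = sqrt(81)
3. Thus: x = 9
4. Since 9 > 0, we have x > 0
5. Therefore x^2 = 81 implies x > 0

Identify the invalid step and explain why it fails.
Step 2: Taking square root: x = sqrt(81)

Step 2 takes the square root and assumes the positive root only. The equation x^2 = 81 actually has two solutions: x = 9 and x = -9. The proof silently assumes x > 0 without justification, then uses this assumption to conclude x > 0, which is circular. The counterexample x = -9 shows the claim is false.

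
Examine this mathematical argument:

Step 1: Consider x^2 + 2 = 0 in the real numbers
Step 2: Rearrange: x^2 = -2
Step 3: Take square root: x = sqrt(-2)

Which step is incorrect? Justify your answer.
Step 3: Take square root: x = sqrt(-2)

Step 3 takes the square root of -2, which is negative. In the real number system, the square root of a negative number is undefined. The equation x^2 + 2 = 0 has no real solutions. Square roots of negative numbers only exist in the complex numbers.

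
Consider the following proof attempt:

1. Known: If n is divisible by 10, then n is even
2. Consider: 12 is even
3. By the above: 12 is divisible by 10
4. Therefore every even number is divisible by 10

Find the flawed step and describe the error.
Step 3: By the above: 12 is divisible by 10

Step 3 commits the fallacy of affirming the consequent. The known fact 'divisible by 10 → even' does NOT imply 'even → divisible by 10'. That would be the converse, which is false. For example, 12 is even but 12 ÷ 10 = 1.20, which is not an integer.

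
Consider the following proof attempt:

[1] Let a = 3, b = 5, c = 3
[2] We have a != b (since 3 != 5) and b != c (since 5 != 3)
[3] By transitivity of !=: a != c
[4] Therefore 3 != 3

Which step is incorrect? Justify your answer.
Step 3: By transitivity of !=: a != c

Step 3 incorrectly applies transitivity to the '!=' relation. Transitivity states: if a R b and b R c, then a R c. However, '!=' is not transitive. Counterexample: 3 != 5 and 5 != 3, but 3 = 3 (both equal 3). Transitivity holds for relations like <, <=, =, but not for !=.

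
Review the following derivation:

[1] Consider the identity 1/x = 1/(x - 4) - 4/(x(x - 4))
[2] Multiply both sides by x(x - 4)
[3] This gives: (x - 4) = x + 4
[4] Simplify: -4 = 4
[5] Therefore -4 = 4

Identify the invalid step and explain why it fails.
Step 3: This gives: (x - 4) = x + 4

Step 3 makes a sign error when clearing denominators. Multiplying -4/(x(x - 4)) by x(x - 4) gives -4, not +4. The correct result is (x - 4) = x - 4, which is trivially true, not (x - 4) = x + 4. (Step 1 is a valid identity: 1/(x - 4) - 4/(x(x - 4)) = (x - 4)/(x(x - 4)) = 1/x.)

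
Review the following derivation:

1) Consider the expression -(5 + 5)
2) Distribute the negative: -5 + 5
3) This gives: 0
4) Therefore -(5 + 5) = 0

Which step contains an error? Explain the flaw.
Step 2: Distribute the negative: -5 + 5

Step 2 incorrectly distributes the negative sign. The correct distribution is -(5 + 5) = -5 - 5 = -10. The negative must be applied to both terms, not just the first. The error treats -(5 + 5) as -5 + 5, which equals 0 instead of -10.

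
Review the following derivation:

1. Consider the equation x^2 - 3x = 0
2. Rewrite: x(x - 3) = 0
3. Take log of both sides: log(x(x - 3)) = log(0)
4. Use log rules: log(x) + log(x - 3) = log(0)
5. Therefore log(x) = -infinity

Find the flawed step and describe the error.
Step 3: Take log of both sides: log(x(x - 3)) = log(0)

Step 3 takes the logarithm of both sides, resulting in log(0) on the right side. The logarithm is only defined for positive numbers; log(0) is undefined (approaches negative infinity). This operation is invalid.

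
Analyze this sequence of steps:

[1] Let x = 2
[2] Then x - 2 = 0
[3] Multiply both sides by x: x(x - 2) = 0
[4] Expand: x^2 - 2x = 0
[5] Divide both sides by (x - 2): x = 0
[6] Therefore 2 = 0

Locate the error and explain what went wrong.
Step 5: Divide both sides by (x - 2): x = 0

Step 5 divides both sides by (x - 2). However, since x = 2, we have (x - 2) = 0. Division by zero is undefined, making this step invalid.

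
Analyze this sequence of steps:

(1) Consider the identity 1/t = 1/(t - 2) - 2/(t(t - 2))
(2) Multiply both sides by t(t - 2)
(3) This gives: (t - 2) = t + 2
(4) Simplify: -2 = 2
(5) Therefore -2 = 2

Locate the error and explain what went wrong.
Step 3: This gives: (t - 2) = t + 2

Step 3 makes a sign error when clearing denominators. Multiplying -2/(t(t - 2)) by t(t - 2) gives -2, not +2. The correct result is (t - 2) = t - 2, which is trivially true, not (t - 2) = t + 2. (Step 1 is a valid identity: 1/(t - 2) - 2/(t(t - 2)) = (t - 2)/(t(t - 2)) = 1/t.)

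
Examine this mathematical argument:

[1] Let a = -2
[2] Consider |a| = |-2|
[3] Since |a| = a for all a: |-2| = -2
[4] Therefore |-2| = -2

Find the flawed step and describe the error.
Step 3: Since |a| = a for all a: |-2| = -2

Step 3 incorrectly states that |a| = a for all a. The correct definition is |a| = a when a >= 0, and |a| = -a when a < 0. Since -2 < 0, we have |-2| = -(-2) = 2, not -2.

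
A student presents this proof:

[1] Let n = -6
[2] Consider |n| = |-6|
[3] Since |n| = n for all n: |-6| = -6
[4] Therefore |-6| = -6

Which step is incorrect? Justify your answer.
Step 3: Since |n| = n for all n: |-6| = -6

Step 3 incorrectly states that |n| = n for all n. The correct definition is |n| = n when n >= 0, and |n| = -n when n < 0. Since -6 < 0, we have |-6| = -(-6) = 6, not -6.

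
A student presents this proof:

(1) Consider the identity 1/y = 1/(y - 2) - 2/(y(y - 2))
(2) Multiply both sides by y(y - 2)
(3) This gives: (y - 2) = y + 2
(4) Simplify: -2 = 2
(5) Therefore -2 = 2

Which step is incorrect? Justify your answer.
Step 3: This gives: (y - 2) = y + 2

Step 3 makes a sign error when clearing denominators. Multiplying -2/(y(y - 2)) by y(y - 2) gives -2, not +2. The correct result is (y - 2) = y - 2, which is trivially true, not (y - 2) = y + 2. (Step 1 is a valid identity: 1/(y - 2) - 2/(y(y - 2)) = (y - 2)/(y(y - 2)) = 1/y.)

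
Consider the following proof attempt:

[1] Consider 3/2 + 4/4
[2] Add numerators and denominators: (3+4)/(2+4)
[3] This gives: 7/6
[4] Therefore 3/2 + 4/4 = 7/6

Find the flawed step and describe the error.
Step 2: Add numerators and denominators: (3+4)/(2+4)

Step 2 incorrectly adds fractions by separately adding numerators and denominators. This is wrong. The correct method requires a common denominator: 3/2 + 4/4 = (3×4 + 4×2)/(2×4) = 20/8 = 5/2. The method used gives 7/6, which is different.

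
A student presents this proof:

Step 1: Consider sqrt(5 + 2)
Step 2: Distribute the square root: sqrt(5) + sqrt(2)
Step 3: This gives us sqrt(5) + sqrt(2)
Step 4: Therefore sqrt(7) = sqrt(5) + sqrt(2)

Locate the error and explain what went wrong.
Step 2: Distribute the square root: sqrt(5) + sqrt(2)

Step 2 incorrectly 'distributes' the square root over addition. The square root function does not distribute: sqrt(a + b) ≠ sqrt(a) + sqrt(b). In fact, sqrt(5 + 2) = sqrt(7) ≈ 2.6458, while sqrt(5) + sqrt(2) ≈ 3.6503.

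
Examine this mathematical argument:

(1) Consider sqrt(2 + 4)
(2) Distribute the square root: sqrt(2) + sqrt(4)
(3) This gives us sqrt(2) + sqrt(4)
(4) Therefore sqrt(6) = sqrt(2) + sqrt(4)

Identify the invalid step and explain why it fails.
Step 2: Distribute the square root: sqrt(2) + sqrt(4)

Step 2 incorrectly 'distributes' the square root over addition. The square root function does not distribute: sqrt(a + b) ≠ sqrt(a) + sqrt(b). In fact, sqrt(2 + 4) = sqrt(6) ≈ 2.4495, while sqrt(2) + sqrt(4) ≈ 3.4142.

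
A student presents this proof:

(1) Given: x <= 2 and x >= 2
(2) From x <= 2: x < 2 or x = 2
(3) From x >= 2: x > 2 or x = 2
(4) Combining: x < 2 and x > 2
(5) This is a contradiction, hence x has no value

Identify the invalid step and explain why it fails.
Step 4: Combining: x < 2 and x > 2

Step 4 incorrectly combines the conditions. From x <= 2 and x >= 2, the intersection is x = 2. The error treats the 'or' cases as 'and' requirements. The correct conclusion is that x = 2 is the unique solution, not that no solution exists.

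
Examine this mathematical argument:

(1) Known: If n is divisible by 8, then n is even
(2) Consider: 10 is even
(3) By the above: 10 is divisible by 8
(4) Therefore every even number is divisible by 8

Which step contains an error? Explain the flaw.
Step 3: By the above: 10 is divisible by 8

Step 3 commits the fallacy of affirming the consequent. The known fact 'divisible by 8 → even' does NOT imply 'even → divisible by 8'. That would be the converse, which is false. For example, 10 is even but 10 ÷ 8 = 1.25, which is not an integer.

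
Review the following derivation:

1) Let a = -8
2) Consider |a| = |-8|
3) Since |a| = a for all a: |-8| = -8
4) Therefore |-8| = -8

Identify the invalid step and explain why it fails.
Step 3: Since |a| = a for all a: |-8| = -8

Step 3 incorrectly states that |a| = a for all a. The correct definition is |a| = a when a >= 0, and |a| = -a when a < 0. Since -8 < 0, we have |-8| = -(-8) = 8, not -8.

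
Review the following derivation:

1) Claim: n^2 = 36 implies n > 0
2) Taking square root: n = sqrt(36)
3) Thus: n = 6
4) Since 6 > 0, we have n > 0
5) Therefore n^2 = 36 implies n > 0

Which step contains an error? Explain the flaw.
Step 2: Taking square root: n = sqrt(36)

Step 2 takes the square root and assumes the positive root only. The equation n^2 = 36 actually has two solutions: n = 6 and n = -6. The proof silently assumes n > 0 without justification, then uses this assumption to conclude n > 0, which is circular. The counterexample n = -6 shows the claim is false.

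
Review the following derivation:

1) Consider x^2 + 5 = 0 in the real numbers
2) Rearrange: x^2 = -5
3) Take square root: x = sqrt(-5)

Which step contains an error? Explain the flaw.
Step 3: Take square root: x = sqrt(-5)

Step 3 takes the square root of -5, which is negative. In the real number system, the square root of a negative number is undefined. The equation x^2 + 5 = 0 has no real solutions. Square roots of negative numbers only exist in the complex numbers.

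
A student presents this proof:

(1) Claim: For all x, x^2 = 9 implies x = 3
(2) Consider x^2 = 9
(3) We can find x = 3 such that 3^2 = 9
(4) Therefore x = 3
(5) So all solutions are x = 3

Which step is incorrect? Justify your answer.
Step 4: Therefore x = 3

Step 4 incorrectly concludes that x = 3 is the only solution. The proof shows that x = 3 is A solution (existence), but does not show it is the ONLY solution (uniqueness). In fact, x = -3 is also a solution since (-3)^2 = 9. Finding one solution doesn't prove there are no others.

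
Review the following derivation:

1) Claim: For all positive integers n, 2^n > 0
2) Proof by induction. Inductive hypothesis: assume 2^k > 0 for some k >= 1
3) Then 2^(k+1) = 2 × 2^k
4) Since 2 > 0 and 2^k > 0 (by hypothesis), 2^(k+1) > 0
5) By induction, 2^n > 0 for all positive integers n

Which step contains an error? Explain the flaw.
Step 5: By induction, 2^n > 0 for all positive integers n

Step 5 concludes the proof by induction, but no base case was ever established. A valid induction proof requires: (1) a base case proving 2^1 > 0, and (2) an inductive step showing IF 2^k > 0 THEN 2^(k+1) > 0. Steps 2-4 correctly establish the inductive step, but without the base case the conclusion in step 5 does not follow.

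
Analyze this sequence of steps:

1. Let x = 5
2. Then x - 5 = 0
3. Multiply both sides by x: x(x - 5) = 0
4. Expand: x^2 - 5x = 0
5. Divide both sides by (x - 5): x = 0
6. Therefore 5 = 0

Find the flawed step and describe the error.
Step 5: Divide both sides by (x - 5): x = 0

Step 5 divides both sides by (x - 5). However, since x = 5, we have (x - 5) = 0. Division by zero is undefined, making this step invalid.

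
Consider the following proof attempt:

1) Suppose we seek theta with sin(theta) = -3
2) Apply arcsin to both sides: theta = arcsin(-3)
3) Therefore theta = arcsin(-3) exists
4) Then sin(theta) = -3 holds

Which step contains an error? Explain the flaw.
Step 2: Apply arcsin to both sides: theta = arcsin(-3)

Step 2 applies arcsin to -3. However, arcsin(x) is only defined for x in [-1, 1] because sin(theta) can only produce values in that range. Since |-3| > 1, arcsin(-3) is undefined. There is no angle whose sine equals -3.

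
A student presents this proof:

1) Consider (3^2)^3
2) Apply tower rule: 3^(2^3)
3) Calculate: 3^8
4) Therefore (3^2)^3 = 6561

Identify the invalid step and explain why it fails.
Step 2: Apply tower rule: 3^(2^3)

Step 2 incorrectly states that (a^b)^c = a^(b^c). The correct rule is (a^b)^c = a^(b×c). The actual value is (3^2)^3 = 3^6 = 729, not 3^8 = 6561.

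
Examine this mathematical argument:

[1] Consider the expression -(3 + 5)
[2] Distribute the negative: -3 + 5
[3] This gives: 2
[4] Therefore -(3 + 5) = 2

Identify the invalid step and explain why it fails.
Step 2: Distribute the negative: -3 + 5

Step 2 incorrectly distributes the negative sign. The correct distribution is -(3 + 5) = -3 - 5 = -8. The negative must be applied to both terms, not just the first. The error treats -(3 + 5) as -3 + 5, which equals 2 instead of -8.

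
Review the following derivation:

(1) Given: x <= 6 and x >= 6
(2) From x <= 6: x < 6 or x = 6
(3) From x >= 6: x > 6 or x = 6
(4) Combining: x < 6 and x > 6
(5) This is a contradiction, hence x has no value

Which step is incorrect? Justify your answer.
Step 4: Combining: x < 6 and x > 6

Step 4 incorrectly combines the conditions. From x <= 6 and x >= 6, the intersection is x = 6. The error treats the 'or' cases as 'and' requirements. The correct conclusion is that x = 6 is the unique solution, not that no solution exists.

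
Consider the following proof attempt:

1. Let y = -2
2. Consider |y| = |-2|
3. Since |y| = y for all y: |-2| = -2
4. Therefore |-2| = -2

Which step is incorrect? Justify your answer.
Step 3: Since |y| = y for all y: |-2| = -2

Step 3 incorrectly states that |y| = y for all y. The correct definition is |y| = y when y >= 0, and |y| = -y when y < 0. Since -2 < 0, we have |-2| = -(-2) = 2, not -2.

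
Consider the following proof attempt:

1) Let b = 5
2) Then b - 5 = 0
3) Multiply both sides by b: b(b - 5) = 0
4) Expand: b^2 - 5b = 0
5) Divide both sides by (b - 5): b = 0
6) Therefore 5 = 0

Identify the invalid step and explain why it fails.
Step 5: Divide both sides by (b - 5): b = 0

Step 5 divides both sides by (b - 5). However, since b = 5, we have (b - 5) = 0. Division by zero is undefined, making this step invalid.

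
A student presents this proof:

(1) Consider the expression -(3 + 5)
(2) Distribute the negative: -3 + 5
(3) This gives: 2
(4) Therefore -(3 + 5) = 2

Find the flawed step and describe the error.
Step 2: Distribute the negative: -3 + 5

Step 2 incorrectly distributes the negative sign. The correct distribution is -(3 + 5) = -3 - 5 = -8. The negative must be applied to both terms, not just the first. The error treats -(3 + 5) as -3 + 5, which equals 2 instead of -8.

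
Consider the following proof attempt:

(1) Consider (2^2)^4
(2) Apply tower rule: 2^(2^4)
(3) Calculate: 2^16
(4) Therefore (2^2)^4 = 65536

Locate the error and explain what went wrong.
Step 2: Apply tower rule: 2^(2^4)

Step 2 incorrectly states that (a^b)^c = a^(b^c). The correct rule is (a^b)^c = a^(b×c). The actual value is (2^2)^4 = 2^8 = 256, not 2^16 = 65536.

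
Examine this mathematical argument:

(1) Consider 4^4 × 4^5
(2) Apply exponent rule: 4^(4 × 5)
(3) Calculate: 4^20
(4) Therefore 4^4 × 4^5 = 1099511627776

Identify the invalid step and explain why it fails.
Step 2: Apply exponent rule: 4^(4 × 5)

Step 2 incorrectly states that a^b × a^c = a^(b×c). The correct rule is a^b × a^c = a^(b+c). The actual value is 4^4 × 4^5 = 4^9 = 262144, not 4^20 = 1099511627776.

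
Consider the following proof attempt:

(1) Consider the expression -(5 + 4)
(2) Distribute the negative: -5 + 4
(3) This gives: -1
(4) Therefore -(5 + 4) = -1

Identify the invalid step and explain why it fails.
Step 2: Distribute the negative: -5 + 4

Step 2 incorrectly distributes the negative sign. The correct distribution is -(5 + 4) = -5 - 4 = -9. The negative must be applied to both terms, not just the first. The error treats -(5 + 4) as -5 + 4, which equals -1 instead of -9.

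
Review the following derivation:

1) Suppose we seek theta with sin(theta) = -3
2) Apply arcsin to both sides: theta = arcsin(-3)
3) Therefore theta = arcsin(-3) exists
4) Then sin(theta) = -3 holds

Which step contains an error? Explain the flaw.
Step 2: Apply arcsin to both sides: theta = arcsin(-3)

Step 2 applies arcsin to -3. However, arcsin(x) is only defined for x in [-1, 1] because sin(theta) can only produce values in that range. Since |-3| > 1, arcsin(-3) is undefined. There is no angle whose sine equals -3.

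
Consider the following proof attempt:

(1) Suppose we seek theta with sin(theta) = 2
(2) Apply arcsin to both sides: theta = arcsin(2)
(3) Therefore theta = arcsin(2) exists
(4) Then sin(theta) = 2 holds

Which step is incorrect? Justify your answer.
Step 2: Apply arcsin to both sides: theta = arcsin(2)

Step 2 applies arcsin to 2. However, arcsin(x) is only defined for x in [-1, 1] because sin(theta) can only produce values in that range. Since |2| > 1, arcsin(2) is undefined. There is no angle whose sine equals 2.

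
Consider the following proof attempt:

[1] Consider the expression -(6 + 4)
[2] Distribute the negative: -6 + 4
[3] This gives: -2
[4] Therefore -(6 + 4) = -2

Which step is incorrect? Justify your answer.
Step 2: Distribute the negative: -6 + 4

Step 2 incorrectly distributes the negative sign. The correct distribution is -(6 + 4) = -6 - 4 = -10. The negative must be applied to both terms, not just the first. The error treats -(6 + 4) as -6 + 4, which equals -2 instead of -10.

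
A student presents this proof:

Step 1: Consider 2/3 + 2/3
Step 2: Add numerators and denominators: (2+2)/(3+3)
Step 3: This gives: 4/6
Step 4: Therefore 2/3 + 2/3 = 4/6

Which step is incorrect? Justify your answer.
Step 2: Add numerators and denominators: (2+2)/(3+3)

Step 2 incorrectly adds fractions by separately adding numerators and denominators. This is wrong. The correct method requires a common denominator: 2/3 + 2/3 = (2×3 + 2×3)/(3×3) = 12/9 = 4/3. The method used gives 4/6, which is different.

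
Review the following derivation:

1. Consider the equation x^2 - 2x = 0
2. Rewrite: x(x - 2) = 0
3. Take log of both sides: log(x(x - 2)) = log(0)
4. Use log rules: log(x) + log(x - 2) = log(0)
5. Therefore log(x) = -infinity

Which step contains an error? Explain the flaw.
Step 3: Take log of both sides: log(x(x - 2)) = log(0)

Step 3 takes the logarithm of both sides, resulting in log(0) on the right side. The logarithm is only defined for positive numbers; log(0) is undefined (approaches negative infinity). This operation is invalid.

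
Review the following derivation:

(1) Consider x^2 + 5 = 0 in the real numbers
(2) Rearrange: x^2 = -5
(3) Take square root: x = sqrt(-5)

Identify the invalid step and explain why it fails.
Step 3: Take square root: x = sqrt(-5)

Step 3 takes the square root of -5, which is negative. In the real number system, the square root of a negative number is undefined. The equation x^2 + 5 = 0 has no real solutions. Square roots of negative numbers only exist in the complex numbers.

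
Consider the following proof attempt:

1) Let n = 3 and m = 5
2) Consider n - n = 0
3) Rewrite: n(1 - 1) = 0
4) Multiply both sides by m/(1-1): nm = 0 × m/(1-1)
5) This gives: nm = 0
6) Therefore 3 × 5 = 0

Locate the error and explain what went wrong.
Step 4: Multiply both sides by m/(1-1): nm = 0 × m/(1-1)

Step 4 multiplies both sides by m/(1-1). However, 1-1 = 0, so this is multiplication by m/0, which is undefined. We cannot multiply by an undefined expression.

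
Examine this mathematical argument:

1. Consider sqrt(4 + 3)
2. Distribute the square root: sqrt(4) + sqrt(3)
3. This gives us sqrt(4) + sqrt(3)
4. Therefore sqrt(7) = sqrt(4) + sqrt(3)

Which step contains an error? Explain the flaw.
Step 2: Distribute the square root: sqrt(4) + sqrt(3)

Step 2 incorrectly 'distributes' the square root over addition. The square root function does not distribute: sqrt(a + b) ≠ sqrt(a) + sqrt(b). In fact, sqrt(4 + 3) = sqrt(7) ≈ 2.6458, while sqrt(4) + sqrt(3) ≈ 3.7321.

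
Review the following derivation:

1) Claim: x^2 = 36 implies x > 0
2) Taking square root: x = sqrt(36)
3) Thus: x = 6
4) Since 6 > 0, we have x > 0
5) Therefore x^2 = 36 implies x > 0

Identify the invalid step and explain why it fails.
Step 2: Taking square root: x = sqrt(36)

Step 2 takes the square root and assumes the positive root only. The equation x^2 = 36 actually has two solutions: x = 6 and x = -6. The proof silently assumes x > 0 without justification, then uses this assumption to conclude x > 0, which is circular. The counterexample x = -6 shows the claim is false.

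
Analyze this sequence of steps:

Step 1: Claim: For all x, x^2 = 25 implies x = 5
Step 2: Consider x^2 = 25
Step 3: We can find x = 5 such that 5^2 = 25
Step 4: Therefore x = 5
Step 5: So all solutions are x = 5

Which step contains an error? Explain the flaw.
Step 4: Therefore x = 5

Step 4 incorrectly concludes that x = 5 is the only solution. The proof shows that x = 5 is A solution (existence), but does not show it is the ONLY solution (uniqueness). In fact, x = -5 is also a solution since (-5)^2 = 25. Finding one solution doesn't prove there are no others.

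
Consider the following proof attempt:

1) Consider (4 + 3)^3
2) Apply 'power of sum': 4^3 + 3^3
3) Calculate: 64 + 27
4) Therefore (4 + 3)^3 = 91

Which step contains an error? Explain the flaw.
Step 2: Apply 'power of sum': 4^3 + 3^3

Step 2 incorrectly applies a non-existent rule '(a+b)^n = a^n + b^n'. This is false in general. The correct expansion uses the binomial theorem. The actual value is (4 + 3)^3 = 7^3 = 343, not 91.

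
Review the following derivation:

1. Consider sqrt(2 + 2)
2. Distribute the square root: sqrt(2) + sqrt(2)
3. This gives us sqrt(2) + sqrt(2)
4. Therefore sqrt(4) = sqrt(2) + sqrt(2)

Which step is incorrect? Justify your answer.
Step 2: Distribute the square root: sqrt(2) + sqrt(2)

Step 2 incorrectly 'distributes' the square root over addition. The square root function does not distribute: sqrt(a + b) ≠ sqrt(a) + sqrt(b). In fact, sqrt(2 + 2) = sqrt(4) ≈ 2.0000, while sqrt(2) + sqrt(2) ≈ 2.8284.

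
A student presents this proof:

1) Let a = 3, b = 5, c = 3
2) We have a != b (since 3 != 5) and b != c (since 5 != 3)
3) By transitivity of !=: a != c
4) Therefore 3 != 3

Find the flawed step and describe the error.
Step 3: By transitivity of !=: a != c

Step 3 incorrectly applies transitivity to the '!=' relation. Transitivity states: if a R b and b R c, then a R c. However, '!=' is not transitive. Counterexample: 3 != 5 and 5 != 3, but 3 = 3 (both equal 3). Transitivity holds for relations like <, <=, =, but not for !=.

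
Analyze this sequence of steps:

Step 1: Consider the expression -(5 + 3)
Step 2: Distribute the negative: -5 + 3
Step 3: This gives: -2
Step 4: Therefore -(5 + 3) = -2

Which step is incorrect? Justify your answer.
Step 2: Distribute the negative: -5 + 3

Step 2 incorrectly distributes the negative sign. The correct distribution is -(5 + 3) = -5 - 3 = -8. The negative must be applied to both terms, not just the first. The error treats -(5 + 3) as -5 + 3, which equals -2 instead of -8.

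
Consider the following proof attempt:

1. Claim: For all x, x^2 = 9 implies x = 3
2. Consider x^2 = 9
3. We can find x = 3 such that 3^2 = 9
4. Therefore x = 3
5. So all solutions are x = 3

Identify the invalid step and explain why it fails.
Step 4: Therefore x = 3

Step 4 incorrectly concludes that x = 3 is the only solution. The proof shows that x = 3 is A solution (existence), but does not show it is the ONLY solution (uniqueness). In fact, x = -3 is also a solution since (-3)^2 = 9. Finding one solution doesn't prove there are no others.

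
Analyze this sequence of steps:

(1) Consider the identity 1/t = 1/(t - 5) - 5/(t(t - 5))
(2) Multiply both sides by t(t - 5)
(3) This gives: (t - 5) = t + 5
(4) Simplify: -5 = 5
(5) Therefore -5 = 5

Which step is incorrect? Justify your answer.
Step 3: This gives: (t - 5) = t + 5

Step 3 makes a sign error when clearing denominators. Multiplying -5/(t(t - 5)) by t(t - 5) gives -5, not +5. The correct result is (t - 5) = t - 5, which is trivially true, not (t - 5) = t + 5. (Step 1 is a valid identity: 1/(t - 5) - 5/(t(t - 5)) = (t - 5)/(t(t - 5)) = 1/t.)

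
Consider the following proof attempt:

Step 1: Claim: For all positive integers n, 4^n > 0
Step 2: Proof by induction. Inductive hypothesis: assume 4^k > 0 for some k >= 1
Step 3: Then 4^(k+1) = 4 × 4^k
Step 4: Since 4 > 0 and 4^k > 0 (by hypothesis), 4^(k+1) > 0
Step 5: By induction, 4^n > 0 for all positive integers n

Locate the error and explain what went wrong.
Step 5: By induction, 4^n > 0 for all positive integers n

Step 5 concludes the proof by induction, but no base case was ever established. A valid induction proof requires: (1) a base case proving 4^1 > 0, and (2) an inductive step showing IF 4^k > 0 THEN 4^(k+1) > 0. Steps 2-4 correctly establish the inductive step, but without the base case the conclusion in step 5 does not follow.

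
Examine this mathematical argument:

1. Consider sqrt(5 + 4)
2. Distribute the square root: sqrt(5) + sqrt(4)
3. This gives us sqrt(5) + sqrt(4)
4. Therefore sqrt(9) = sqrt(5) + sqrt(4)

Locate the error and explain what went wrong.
Step 2: Distribute the square root: sqrt(5) + sqrt(4)

Step 2 incorrectly 'distributes' the square root over addition. The square root function does not distribute: sqrt(a + b) ≠ sqrt(a) + sqrt(b). In fact, sqrt(5 + 4) = sqrt(9) ≈ 3.0000, while sqrt(5) + sqrt(4) ≈ 4.2361.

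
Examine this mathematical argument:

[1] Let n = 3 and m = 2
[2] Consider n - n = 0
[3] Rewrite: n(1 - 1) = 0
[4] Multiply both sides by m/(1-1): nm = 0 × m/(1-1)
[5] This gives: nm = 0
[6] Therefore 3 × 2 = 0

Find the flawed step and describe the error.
Step 4: Multiply both sides by m/(1-1): nm = 0 × m/(1-1)

Step 4 multiplies both sides by m/(1-1). However, 1-1 = 0, so this is multiplication by m/0, which is undefined. We cannot multiply by an undefined expression.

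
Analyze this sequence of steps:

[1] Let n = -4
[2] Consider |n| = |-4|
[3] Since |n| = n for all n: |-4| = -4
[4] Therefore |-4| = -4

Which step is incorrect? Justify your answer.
Step 3: Since |n| = n for all n: |-4| = -4

Step 3 incorrectly states that |n| = n for all n. The correct definition is |n| = n when n >= 0, and |n| = -n when n < 0. Since -4 < 0, we have |-4| = -(-4) = 4, not -4.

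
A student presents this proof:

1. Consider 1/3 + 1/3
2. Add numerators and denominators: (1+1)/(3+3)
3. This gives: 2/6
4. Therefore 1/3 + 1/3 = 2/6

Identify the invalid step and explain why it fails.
Step 2: Add numerators and denominators: (1+1)/(3+3)

Step 2 incorrectly adds fractions by separately adding numerators and denominators. This is wrong. The correct method requires a common denominator: 1/3 + 1/3 = (1×3 + 1×3)/(3×3) = 6/9 = 2/3. The method used gives 2/6, which is different.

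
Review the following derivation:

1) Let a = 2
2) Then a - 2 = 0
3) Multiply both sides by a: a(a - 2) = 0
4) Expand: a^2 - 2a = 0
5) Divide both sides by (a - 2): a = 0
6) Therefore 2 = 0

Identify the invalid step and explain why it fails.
Step 5: Divide both sides by (a - 2): a = 0

Step 5 divides both sides by (a - 2). However, since a = 2, we have (a - 2) = 0. Division by zero is undefined, making this step invalid.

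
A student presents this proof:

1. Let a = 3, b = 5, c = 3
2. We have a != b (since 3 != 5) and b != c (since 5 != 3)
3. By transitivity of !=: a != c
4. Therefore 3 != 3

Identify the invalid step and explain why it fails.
Step 3: By transitivity of !=: a != c

Step 3 incorrectly applies transitivity to the '!=' relation. Transitivity states: if a R b and b R c, then a R c. However, '!=' is not transitive. Counterexample: 3 != 5 and 5 != 3, but 3 = 3 (both equal 3). Transitivity holds for relations like <, <=, =, but not for !=.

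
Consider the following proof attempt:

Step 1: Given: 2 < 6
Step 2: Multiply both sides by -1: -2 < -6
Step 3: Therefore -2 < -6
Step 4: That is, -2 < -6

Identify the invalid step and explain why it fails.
Step 2: Multiply both sides by -1: -2 < -6

Step 2 multiplies both sides by -1 but fails to reverse the inequality sign. When multiplying (or dividing) an inequality by a negative number, the direction must be reversed. Since 2 < 6, we should get -2 > -6, i.e., -2 > -6.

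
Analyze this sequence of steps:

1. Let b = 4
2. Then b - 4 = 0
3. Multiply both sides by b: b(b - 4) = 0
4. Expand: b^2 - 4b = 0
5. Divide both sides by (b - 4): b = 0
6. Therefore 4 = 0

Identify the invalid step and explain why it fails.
Step 5: Divide both sides by (b - 4): b = 0

Step 5 divides both sides by (b - 4). However, since b = 4, we have (b - 4) = 0. Division by zero is undefined, making this step invalid.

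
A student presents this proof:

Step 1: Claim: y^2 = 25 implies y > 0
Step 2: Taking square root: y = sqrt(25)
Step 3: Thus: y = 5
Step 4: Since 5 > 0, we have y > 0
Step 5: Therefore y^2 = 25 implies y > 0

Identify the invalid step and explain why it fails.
Step 2: Taking square root: y = sqrt(25)

Step 2 takes the square root and assumes the positive root only. The equation y^2 = 25 actually has two solutions: y = 5 and y = -5. The proof silently assumes y > 0 without justification, then uses this assumption to conclude y > 0, which is circular. The counterexample y = -5 shows the claim is false.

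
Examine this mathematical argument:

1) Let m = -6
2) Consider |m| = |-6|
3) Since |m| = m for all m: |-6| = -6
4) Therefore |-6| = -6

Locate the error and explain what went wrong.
Step 3: Since |m| = m for all m: |-6| = -6

Step 3 incorrectly states that |m| = m for all m. The correct definition is |m| = m when m >= 0, and |m| = -m when m < 0. Since -6 < 0, we have |-6| = -(-6) = 6, not -6.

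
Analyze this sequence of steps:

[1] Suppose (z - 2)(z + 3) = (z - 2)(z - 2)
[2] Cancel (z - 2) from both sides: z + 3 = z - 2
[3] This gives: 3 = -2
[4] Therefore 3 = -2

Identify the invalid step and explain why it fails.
Step 2: Cancel (z - 2) from both sides: z + 3 = z - 2

Step 2 cancels (z - 2) from both sides. This is only valid if (z - 2) ≠ 0, i.e., z ≠ 2. When z = 2, both sides equal zero regardless of the other factors. The correct approach requires considering z = 2 as a separate case.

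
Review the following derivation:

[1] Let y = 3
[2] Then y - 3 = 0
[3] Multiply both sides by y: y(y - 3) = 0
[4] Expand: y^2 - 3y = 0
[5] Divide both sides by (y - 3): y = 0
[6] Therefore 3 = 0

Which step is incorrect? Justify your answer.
Step 5: Divide both sides by (y - 3): y = 0

Step 5 divides both sides by (y - 3). However, since y = 3, we have (y - 3) = 0. Division by zero is undefined, making this step invalid.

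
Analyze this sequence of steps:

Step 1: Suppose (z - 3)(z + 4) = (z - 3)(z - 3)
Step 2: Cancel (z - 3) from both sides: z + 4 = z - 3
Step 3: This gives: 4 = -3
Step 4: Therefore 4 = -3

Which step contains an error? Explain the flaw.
Step 2: Cancel (z - 3) from both sides: z + 4 = z - 3

Step 2 cancels (z - 3) from both sides. This is only valid if (z - 3) ≠ 0, i.e., z ≠ 3. When z = 3, both sides equal zero regardless of the other factors. The correct approach requires considering z = 3 as a separate case.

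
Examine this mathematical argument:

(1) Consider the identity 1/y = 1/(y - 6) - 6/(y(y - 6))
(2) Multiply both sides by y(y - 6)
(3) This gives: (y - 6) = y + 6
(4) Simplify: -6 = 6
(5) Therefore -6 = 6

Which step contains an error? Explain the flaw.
Step 3: This gives: (y - 6) = y + 6

Step 3 makes a sign error when clearing denominators. Multiplying -6/(y(y - 6)) by y(y - 6) gives -6, not +6. The correct result is (y - 6) = y - 6, which is trivially true, not (y - 6) = y + 6. (Step 1 is a valid identity: 1/(y - 6) - 6/(y(y - 6)) = (y - 6)/(y(y - 6)) = 1/y.)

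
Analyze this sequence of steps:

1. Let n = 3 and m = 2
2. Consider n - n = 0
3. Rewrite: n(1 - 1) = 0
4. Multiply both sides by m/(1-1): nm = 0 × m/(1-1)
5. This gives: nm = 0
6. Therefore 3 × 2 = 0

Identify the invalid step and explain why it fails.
Step 4: Multiply both sides by m/(1-1): nm = 0 × m/(1-1)

Step 4 multiplies both sides by m/(1-1). However, 1-1 = 0, so this is multiplication by m/0, which is undefined. We cannot multiply by an undefined expression.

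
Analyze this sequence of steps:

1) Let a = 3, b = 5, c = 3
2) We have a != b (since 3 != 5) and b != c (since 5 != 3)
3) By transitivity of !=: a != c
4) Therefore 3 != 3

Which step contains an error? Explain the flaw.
Step 3: By transitivity of !=: a != c

Step 3 incorrectly applies transitivity to the '!=' relation. Transitivity states: if a R b and b R c, then a R c. However, '!=' is not transitive. Counterexample: 3 != 5 and 5 != 3, but 3 = 3 (both equal 3). Transitivity holds for relations like <, <=, =, but not for !=.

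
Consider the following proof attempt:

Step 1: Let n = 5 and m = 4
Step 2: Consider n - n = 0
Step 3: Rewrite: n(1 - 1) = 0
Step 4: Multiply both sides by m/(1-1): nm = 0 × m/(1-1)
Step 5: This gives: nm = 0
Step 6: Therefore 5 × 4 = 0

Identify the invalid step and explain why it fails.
Step 4: Multiply both sides by m/(1-1): nm = 0 × m/(1-1)

Step 4 multiplies both sides by m/(1-1). However, 1-1 = 0, so this is multiplication by m/0, which is undefined. We cannot multiply by an undefined expression.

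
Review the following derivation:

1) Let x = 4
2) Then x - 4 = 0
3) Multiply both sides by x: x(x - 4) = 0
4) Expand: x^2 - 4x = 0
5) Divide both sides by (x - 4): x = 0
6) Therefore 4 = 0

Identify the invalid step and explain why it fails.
Step 5: Divide both sides by (x - 4): x = 0

Step 5 divides both sides by (x - 4). However, since x = 4, we have (x - 4) = 0. Division by zero is undefined, making this step invalid.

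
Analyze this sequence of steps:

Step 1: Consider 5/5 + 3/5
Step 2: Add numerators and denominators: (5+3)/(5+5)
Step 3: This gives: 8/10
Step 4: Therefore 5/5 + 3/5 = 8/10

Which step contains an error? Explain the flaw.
Step 2: Add numerators and denominators: (5+3)/(5+5)

Step 2 incorrectly adds fractions by separately adding numerators and denominators. This is wrong. The correct method requires a common denominator: 5/5 + 3/5 = (5×5 + 3×5)/(5×5) = 40/25 = 8/5. The method used gives 8/10, which is different.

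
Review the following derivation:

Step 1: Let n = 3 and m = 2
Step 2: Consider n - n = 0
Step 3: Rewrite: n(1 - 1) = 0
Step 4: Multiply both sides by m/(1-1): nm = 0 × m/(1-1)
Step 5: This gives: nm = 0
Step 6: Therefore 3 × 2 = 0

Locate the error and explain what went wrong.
Step 4: Multiply both sides by m/(1-1): nm = 0 × m/(1-1)

Step 4 multiplies both sides by m/(1-1). However, 1-1 = 0, so this is multiplication by m/0, which is undefined. We cannot multiply by an undefined expression.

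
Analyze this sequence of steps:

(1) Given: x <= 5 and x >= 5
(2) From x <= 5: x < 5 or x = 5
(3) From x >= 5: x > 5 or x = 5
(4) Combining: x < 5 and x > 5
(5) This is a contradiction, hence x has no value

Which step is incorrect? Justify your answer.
Step 4: Combining: x < 5 and x > 5

Step 4 incorrectly combines the conditions. From x <= 5 and x >= 5, the intersection is x = 5. The error treats the 'or' cases as 'and' requirements. The correct conclusion is that x = 5 is the unique solution, not that no solution exists.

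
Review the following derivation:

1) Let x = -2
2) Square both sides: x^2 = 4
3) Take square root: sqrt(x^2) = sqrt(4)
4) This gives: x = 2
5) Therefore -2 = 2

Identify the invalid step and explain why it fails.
Step 4: This gives: x = 2

Step 4 incorrectly states that sqrt(x^2) = x. The correct identity is sqrt(x^2) = |x|. Since x = -2 < 0, we have sqrt(x^2) = |-2| = 2, not x = -2.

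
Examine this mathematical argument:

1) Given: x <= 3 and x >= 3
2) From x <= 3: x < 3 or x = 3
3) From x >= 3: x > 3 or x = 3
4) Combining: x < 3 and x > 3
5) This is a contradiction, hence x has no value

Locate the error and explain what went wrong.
Step 4: Combining: x < 3 and x > 3

Step 4 incorrectly combines the conditions. From x <= 3 and x >= 3, the intersection is x = 3. The error treats the 'or' cases as 'and' requirements. The correct conclusion is that x = 3 is the unique solution, not that no solution exists.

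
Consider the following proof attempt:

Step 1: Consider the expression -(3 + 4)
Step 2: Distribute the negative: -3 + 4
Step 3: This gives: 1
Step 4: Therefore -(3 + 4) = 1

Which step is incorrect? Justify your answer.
Step 2: Distribute the negative: -3 + 4

Step 2 incorrectly distributes the negative sign. The correct distribution is -(3 + 4) = -3 - 4 = -7. The negative must be applied to both terms, not just the first. The error treats -(3 + 4) as -3 + 4, which equals 1 instead of -7.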